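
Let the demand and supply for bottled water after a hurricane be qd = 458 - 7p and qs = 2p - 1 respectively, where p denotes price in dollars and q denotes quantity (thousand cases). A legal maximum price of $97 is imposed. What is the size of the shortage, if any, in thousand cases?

In a free market, 458 - 7p = 2p - 1 gives the equilibrium p* = 51, q* = 101.
Since 97 is above p* = 51, the ceiling does not bind and the free-market outcome prevails.
Since the control does not bind, there is no shortage.

0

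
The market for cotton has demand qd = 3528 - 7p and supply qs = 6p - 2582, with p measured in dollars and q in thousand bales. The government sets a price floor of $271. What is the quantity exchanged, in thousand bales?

Setting quantity demanded equal to quantity supplied, 3528 - 7p = 6p - 2582, gives p* = 470 and q* = 238.
The floor of 271 is below the equilibrium price 470, so it is not binding; the market clears at p* = 470, q* = 238.

238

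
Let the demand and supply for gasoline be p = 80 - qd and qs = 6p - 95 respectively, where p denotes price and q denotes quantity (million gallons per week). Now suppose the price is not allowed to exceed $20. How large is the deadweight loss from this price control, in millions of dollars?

Rearranging demand gives qd = 80 - p. In a free market, 80 - p = 6p - 95 gives the equilibrium p* = 25, q* = 55.
The ceiling of 20 is below the equilibrium price 25, so it binds.
At p = 20: qd = 80 - 20 = 60 and qs = 6·20 - 95 = 25.
Quantity traded falls to 25. At q = 25 the demand price is 80 - 25 = 55 and the supply price is (95 + 25)/6 = 20.
Deadweight loss = ½ · (55 - 20) · (55 - 25) = ½ · 35 · 30 = 525.

525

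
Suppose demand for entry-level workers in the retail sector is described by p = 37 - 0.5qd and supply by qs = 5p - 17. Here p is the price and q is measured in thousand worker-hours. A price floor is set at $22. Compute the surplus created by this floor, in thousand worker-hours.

63

Rearranging demand gives qd = 74 - 2p. Without the control the market clears where 74 - 2p = 5p - 17, i.e. p* = 13 and q* = 48.
Because the floor (22) lies above the market-clearing price, it is binding.
At p = 22: qd = 74 - 2·22 = 30 and qs = 5·22 - 17 = 93.
Surplus = qs - qd = 93 - 30 = 63.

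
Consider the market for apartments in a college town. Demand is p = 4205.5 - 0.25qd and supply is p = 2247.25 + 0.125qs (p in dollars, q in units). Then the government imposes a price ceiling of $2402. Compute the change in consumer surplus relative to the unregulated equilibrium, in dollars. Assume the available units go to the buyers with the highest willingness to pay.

-1367508

Rearranging demand gives qd = 16822 - 4p; rearranging supply gives qs = 8p - 17978. Without the control the market clears where 16822 - 4p = 8p - 17978, i.e. p* = 2900 and q* = 5222.
The ceiling of 2402 is below the equilibrium price 2900, so it binds.
At p = 2402: qd = 16822 - 4·2402 = 7214 and qs = 8·2402 - 17978 = 1238.
Consumer surplus without the control is ½ · (4205.5 - 2900) · 5222 = 3408660.5.
With the ceiling, 1238 units are sold at 2402 (assume they go to the highest-value buyers). The demand price at q = 1238 is 3896, so CS = ½ · [(4205.5 - 2402) + (3896 - 2402)] · 1238 = 2041152.5.
Change in consumer surplus = 2041152.5 - 3408660.5 = -1367508.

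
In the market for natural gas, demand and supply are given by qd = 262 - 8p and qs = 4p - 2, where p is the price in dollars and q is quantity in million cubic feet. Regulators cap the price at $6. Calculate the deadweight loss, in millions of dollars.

Setting quantity demanded equal to quantity supplied, 262 - 8p = 4p - 2, gives p* = 22 and q* = 86.
Because the ceiling (6) lies below the market-clearing price, it is binding.
At p = 6: qd = 262 - 8·6 = 214 and qs = 4·6 - 2 = 22.
Quantity traded falls to 22. At q = 22 the demand price is (262 - 22)/8 = 30 and the supply price is (2 + 22)/4 = 6.
Deadweight loss = ½ · (30 - 6) · (86 - 22) = ½ · 24 · 64 = 768.

768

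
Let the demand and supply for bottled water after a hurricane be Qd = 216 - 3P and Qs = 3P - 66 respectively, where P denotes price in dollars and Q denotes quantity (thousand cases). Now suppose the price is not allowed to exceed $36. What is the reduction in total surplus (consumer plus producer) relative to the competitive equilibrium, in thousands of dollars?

363

Without the control the market clears where 216 - 3P = 3P - 66, i.e. P* = 47 and Q* = 75.
Because the ceiling (36) lies below the market-clearing price, it is binding.
At P = 36: Qd = 216 - 3·36 = 108 and Qs = 3·36 - 66 = 42.
Quantity traded falls to 42. At Q = 42 the demand price is (216 - 42)/3 = 58 and the supply price is (66 + 42)/3 = 36.
Deadweight loss = ½ · (58 - 36) · (75 - 42) = ½ · 22 · 33 = 363.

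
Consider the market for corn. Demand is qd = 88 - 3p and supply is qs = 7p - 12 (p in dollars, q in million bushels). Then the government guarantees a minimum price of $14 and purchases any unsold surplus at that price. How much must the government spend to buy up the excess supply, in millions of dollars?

560

Equilibrium: 88 - 3p = 7p - 12, so 100 = 10p and p* = 10, q* = 58.
Because the floor (14) lies above the market-clearing price, it is binding.
At p = 14: qd = 88 - 3·14 = 46 and qs = 7·14 - 12 = 86.
Surplus = qs - qd = 40.
Government expenditure = surplus × support price = 40 × 14 = 560.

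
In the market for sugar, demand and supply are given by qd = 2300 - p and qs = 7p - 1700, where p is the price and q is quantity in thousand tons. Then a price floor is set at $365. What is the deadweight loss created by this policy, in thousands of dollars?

0

Equilibrium: 2300 - p = 7p - 1700, so 4000 = 8p and p* = 500, q* = 1800.
The floor of 365 is below the equilibrium price 500, so it is not binding; the market clears at p* = 500, q* = 1800.
Since the control does not bind, no trades are prevented and deadweight loss is zero.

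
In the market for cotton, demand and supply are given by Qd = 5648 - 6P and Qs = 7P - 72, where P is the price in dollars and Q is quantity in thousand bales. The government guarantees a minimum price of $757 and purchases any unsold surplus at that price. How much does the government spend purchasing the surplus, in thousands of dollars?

3119597

Equilibrium: 5648 - 6P = 7P - 72, so 5720 = 13P and P* = 440, Q* = 3008.
The floor of 757 is above the equilibrium price 440, so it binds.
At P = 757: Qd = 5648 - 6·757 = 1106 and Qs = 7·757 - 72 = 5227.
Surplus = Qs - Qd = 4121.
Government expenditure = surplus × support price = 4121 × 757 = 3119597.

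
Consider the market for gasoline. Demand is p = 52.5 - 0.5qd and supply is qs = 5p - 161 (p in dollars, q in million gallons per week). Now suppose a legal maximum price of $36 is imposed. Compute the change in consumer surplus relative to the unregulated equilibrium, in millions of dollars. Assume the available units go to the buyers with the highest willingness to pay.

13

Rearranging demand gives qd = 105 - 2p. Equilibrium: 105 - 2p = 5p - 161, so 266 = 7p and p* = 38, q* = 29.
Because the ceiling (36) lies below the market-clearing price, it is binding.
At p = 36: qd = 105 - 2·36 = 33 and qs = 5·36 - 161 = 19.
Consumer surplus without the control is ½ · (52.5 - 38) · 29 = 210.25.
With the ceiling, 19 units are sold at 36 (assume they go to the highest-value buyers). The demand price at q = 19 is 43, so CS = ½ · [(52.5 - 36) + (43 - 36)] · 19 = 223.25.
Change in consumer surplus = 223.25 - 210.25 = 13.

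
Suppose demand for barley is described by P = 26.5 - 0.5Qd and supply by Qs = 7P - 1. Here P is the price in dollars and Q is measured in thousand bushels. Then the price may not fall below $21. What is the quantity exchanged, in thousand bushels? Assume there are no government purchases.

Rearranging demand gives Qd = 53 - 2P. Setting quantity demanded equal to quantity supplied, 53 - 2P = 7P - 1, gives P* = 6 and Q* = 41.
Because the floor (21) lies above the market-clearing price, it is binding.
At P = 21: Qd = 53 - 2·21 = 11 and Qs = 7·21 - 1 = 146.
The quantity actually transacted is the short side, demand: 11.

11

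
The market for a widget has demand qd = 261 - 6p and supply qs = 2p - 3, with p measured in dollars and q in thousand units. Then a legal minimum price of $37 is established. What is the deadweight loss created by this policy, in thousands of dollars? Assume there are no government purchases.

Setting quantity demanded equal to quantity supplied, 261 - 6p = 2p - 3, gives p* = 33 and q* = 63.
Since 37 > 33, the floor is binding.
At p = 37: qd = 261 - 6·37 = 39 and qs = 2·37 - 3 = 71.
Quantity traded falls to 39. At q = 39 the demand price is (261 - 39)/6 = 37 and the supply price is (3 + 39)/2 = 21.
Deadweight loss = ½ · (37 - 21) · (63 - 39) = ½ · 16 · 24 = 192.

192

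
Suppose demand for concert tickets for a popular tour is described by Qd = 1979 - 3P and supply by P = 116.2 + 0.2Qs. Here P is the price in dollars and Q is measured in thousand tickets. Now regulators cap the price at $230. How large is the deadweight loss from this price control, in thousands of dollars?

Rearranging supply gives Qs = 5P - 581. Setting quantity demanded equal to quantity supplied, 1979 - 3P = 5P - 581, gives P* = 320 and Q* = 1019.
Since 230 < 320, the ceiling is binding.
At P = 230: Qd = 1979 - 3·230 = 1289 and Qs = 5·230 - 581 = 569.
Quantity traded falls to 569. At Q = 569 the demand price is (1979 - 569)/3 = 470 and the supply price is (581 + 569)/5 = 230.
Deadweight loss = ½ · (470 - 230) · (1019 - 569) = ½ · 240 · 450 = 54000.

54000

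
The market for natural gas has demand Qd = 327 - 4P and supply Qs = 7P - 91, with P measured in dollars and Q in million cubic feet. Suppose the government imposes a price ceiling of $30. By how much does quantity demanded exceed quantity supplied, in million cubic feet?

Without the control the market clears where 327 - 4P = 7P - 91, i.e. P* = 38 and Q* = 175.
The ceiling of 30 is below the equilibrium price 38, so it binds.
At P = 30: Qd = 327 - 4·30 = 207 and Qs = 7·30 - 91 = 119.
Shortage = Qd - Qs = 207 - 119 = 88.

88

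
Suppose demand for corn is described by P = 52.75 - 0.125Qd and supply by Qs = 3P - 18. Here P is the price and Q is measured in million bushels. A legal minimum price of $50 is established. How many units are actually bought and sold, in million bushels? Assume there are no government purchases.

Rearranging demand gives Qd = 422 - 8P. Equilibrium: 422 - 8P = 3P - 18, so 440 = 11P and P* = 40, Q* = 102.
Since 50 > 40, the floor is binding.
At P = 50: Qd = 422 - 8·50 = 22 and Qs = 3·50 - 18 = 132.
The quantity actually transacted is the short side, demand: 22.

22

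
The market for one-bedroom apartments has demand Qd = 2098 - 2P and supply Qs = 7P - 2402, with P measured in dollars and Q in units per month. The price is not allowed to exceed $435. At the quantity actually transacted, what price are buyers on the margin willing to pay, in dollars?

727.5

In a free market, 2098 - 2P = 7P - 2402 gives the equilibrium P* = 500, Q* = 1098.
Because the ceiling (435) lies below the market-clearing price, it is binding.
At P = 435: Qd = 2098 - 2·435 = 1228 and Qs = 7·435 - 2402 = 643.
Only 643 units reach the market. On the demand curve, the marginal buyer's willingness to pay at Q = 643 is (2098 - 643)/2 = 727.5.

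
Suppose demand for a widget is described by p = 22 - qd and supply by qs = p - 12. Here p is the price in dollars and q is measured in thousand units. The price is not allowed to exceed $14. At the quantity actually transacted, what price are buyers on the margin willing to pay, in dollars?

Rearranging demand gives qd = 22 - p. Setting quantity demanded equal to quantity supplied, 22 - p = p - 12, gives p* = 17 and q* = 5.
The ceiling of 14 is below the equilibrium price 17, so it binds.
At p = 14: qd = 22 - 14 = 8 and qs = 14 - 12 = 2.
Only 2 units reach the market. On the demand curve, the marginal buyer's willingness to pay at q = 2 is (22 - 2) = 20.

20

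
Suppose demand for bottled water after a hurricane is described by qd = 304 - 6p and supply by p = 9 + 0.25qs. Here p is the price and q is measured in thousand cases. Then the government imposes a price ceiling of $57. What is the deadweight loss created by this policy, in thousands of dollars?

0

Rearranging supply gives qs = 4p - 36. Without the control the market clears where 304 - 6p = 4p - 36, i.e. p* = 34 and q* = 100.
The ceiling of 57 is above the equilibrium price 34, so it is not binding; the market clears at p* = 34, q* = 100.
Since the control does not bind, no trades are prevented and deadweight loss is zero.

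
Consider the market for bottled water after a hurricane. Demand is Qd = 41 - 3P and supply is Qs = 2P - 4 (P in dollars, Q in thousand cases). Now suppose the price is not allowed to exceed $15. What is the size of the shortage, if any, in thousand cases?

0

Setting quantity demanded equal to quantity supplied, 41 - 3P = 2P - 4, gives P* = 9 and Q* = 14.
Since 15 is above P* = 9, the ceiling does not bind and the free-market outcome prevails.
Since the control does not bind, there is no shortage.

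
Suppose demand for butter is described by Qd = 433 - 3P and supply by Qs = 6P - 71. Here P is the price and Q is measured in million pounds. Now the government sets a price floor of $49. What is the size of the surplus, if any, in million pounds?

0

Setting quantity demanded equal to quantity supplied, 433 - 3P = 6P - 71, gives P* = 56 and Q* = 265.
The floor of 49 is below the equilibrium price 56, so it is not binding; the market clears at P* = 56, Q* = 265.
Since the control does not bind, there is no surplus.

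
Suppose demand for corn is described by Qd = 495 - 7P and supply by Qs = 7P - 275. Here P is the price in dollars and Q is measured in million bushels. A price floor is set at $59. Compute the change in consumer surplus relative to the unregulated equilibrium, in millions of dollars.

Setting quantity demanded equal to quantity supplied, 495 - 7P = 7P - 275, gives P* = 55 and Q* = 110.
Since 59 > 55, the floor is binding.
At P = 59: Qd = 495 - 7·59 = 82 and Qs = 7·59 - 275 = 138.
Consumer surplus without the control is ½ · (495/7 - 55) · 110 = 6050/7.
With the floor, consumers buy 82 units at 59, so CS = ½ · (495/7 - 59) · 82 = 3362/7.
Change in consumer surplus = 3362/7 - 6050/7 = -384.

-384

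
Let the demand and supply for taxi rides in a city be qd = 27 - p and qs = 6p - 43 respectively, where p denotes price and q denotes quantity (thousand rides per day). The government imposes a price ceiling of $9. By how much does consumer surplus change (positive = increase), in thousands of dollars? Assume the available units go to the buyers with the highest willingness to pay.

-7

In a free market, 27 - p = 6p - 43 gives the equilibrium p* = 10, q* = 17.
Since 9 < 10, the ceiling is binding.
At p = 9: qd = 27 - 9 = 18 and qs = 6·9 - 43 = 11.
Consumer surplus without the control is ½ · (27 - 10) · 17 = 144.5.
With the ceiling, 11 units are sold at 9 (assume they go to the highest-value buyers). The demand price at q = 11 is 16, so CS = ½ · [(27 - 9) + (16 - 9)] · 11 = 137.5.
Change in consumer surplus = 137.5 - 144.5 = -7.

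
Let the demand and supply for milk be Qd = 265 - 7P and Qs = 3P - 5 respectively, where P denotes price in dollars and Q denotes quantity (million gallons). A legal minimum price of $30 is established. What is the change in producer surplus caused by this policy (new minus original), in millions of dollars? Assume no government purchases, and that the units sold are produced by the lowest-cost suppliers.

91.5

Setting quantity demanded equal to quantity supplied, 265 - 7P = 3P - 5, gives P* = 27 and Q* = 76.
Because the floor (30) lies above the market-clearing price, it is binding.
At P = 30: Qd = 265 - 7·30 = 55 and Qs = 3·30 - 5 = 85.
Producer surplus without the control is ½ · (27 - 5/3) · 76 = 2888/3.
With the floor, 55 units are sold at 30. The supply price at Q = 55 is 20, so PS = ½ · [(30 - 5/3) + (30 - 20)] · 55 = 6325/6.
Change in producer surplus = 6325/6 - 2888/3 = 91.5.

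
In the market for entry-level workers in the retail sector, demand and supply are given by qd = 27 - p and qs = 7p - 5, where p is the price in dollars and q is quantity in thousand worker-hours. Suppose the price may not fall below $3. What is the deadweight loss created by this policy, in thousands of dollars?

0

Equilibrium: 27 - p = 7p - 5, so 32 = 8p and p* = 4, q* = 23.
The floor of 3 is below the equilibrium price 4, so it is not binding; the market clears at p* = 4, q* = 23.
Since the control does not bind, no trades are prevented and deadweight loss is zero.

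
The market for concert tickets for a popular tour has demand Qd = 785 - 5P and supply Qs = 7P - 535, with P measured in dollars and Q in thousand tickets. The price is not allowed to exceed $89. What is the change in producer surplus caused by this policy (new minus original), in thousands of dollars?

-3391.5

Without the control the market clears where 785 - 5P = 7P - 535, i.e. P* = 110 and Q* = 235.
Because the ceiling (89) lies below the market-clearing price, it is binding.
At P = 89: Qd = 785 - 5·89 = 340 and Qs = 7·89 - 535 = 88.
Producer surplus without the control is ½ · (110 - 535/7) · 235 = 55225/14.
With the ceiling, producers sell 88 units at 89, so PS = ½ · (89 - 535/7) · 88 = 3872/7.
Change in producer surplus = 3872/7 - 55225/14 = -3391.5.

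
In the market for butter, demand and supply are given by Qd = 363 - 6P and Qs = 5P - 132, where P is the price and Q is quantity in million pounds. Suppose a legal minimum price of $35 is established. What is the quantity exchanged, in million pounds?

Setting quantity demanded equal to quantity supplied, 363 - 6P = 5P - 132, gives P* = 45 and Q* = 93.
Since 35 is below P* = 45, the floor does not bind and the free-market outcome prevails.

93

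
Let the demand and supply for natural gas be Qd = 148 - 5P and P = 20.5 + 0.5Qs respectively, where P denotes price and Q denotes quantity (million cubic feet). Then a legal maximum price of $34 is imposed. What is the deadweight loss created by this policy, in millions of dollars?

0

Rearranging supply gives Qs = 2P - 41. Setting quantity demanded equal to quantity supplied, 148 - 5P = 2P - 41, gives P* = 27 and Q* = 13.
The ceiling of 34 is above the equilibrium price 27, so it is not binding; the market clears at P* = 27, Q* = 13.
Since the control does not bind, no trades are prevented and deadweight loss is zero.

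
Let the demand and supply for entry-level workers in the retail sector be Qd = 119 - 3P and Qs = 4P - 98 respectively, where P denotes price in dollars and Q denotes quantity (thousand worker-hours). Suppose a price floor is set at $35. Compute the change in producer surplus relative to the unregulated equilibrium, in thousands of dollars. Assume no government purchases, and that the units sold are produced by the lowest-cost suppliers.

Without the control the market clears where 119 - 3P = 4P - 98, i.e. P* = 31 and Q* = 26.
Because the floor (35) lies above the market-clearing price, it is binding.
At P = 35: Qd = 119 - 3·35 = 14 and Qs = 4·35 - 98 = 42.
Producer surplus without the control is ½ · (31 - 24.5) · 26 = 84.5.
With the floor, 14 units are sold at 35. The supply price at Q = 14 is 28, so PS = ½ · [(35 - 24.5) + (35 - 28)] · 14 = 122.5.
Change in producer surplus = 122.5 - 84.5 = 38.

38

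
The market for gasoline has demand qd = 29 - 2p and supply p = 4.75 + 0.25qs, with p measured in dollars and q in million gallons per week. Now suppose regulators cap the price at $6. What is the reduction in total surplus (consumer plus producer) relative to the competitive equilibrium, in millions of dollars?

Rearranging supply gives qs = 4p - 19. Setting quantity demanded equal to quantity supplied, 29 - 2p = 4p - 19, gives p* = 8 and q* = 13.
Because the ceiling (6) lies below the market-clearing price, it is binding.
At p = 6: qd = 29 - 2·6 = 17 and qs = 4·6 - 19 = 5.
Quantity traded falls to 5. At q = 5 the demand price is (29 - 5)/2 = 12 and the supply price is (19 + 5)/4 = 6.
Deadweight loss = ½ · (12 - 6) · (13 - 5) = ½ · 6 · 8 = 24.

24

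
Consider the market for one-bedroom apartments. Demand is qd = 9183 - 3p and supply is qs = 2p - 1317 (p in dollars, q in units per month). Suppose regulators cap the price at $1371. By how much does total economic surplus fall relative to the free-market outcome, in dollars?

Without the control the market clears where 9183 - 3p = 2p - 1317, i.e. p* = 2100 and q* = 2883.
Because the ceiling (1371) lies below the market-clearing price, it is binding.
At p = 1371: qd = 9183 - 3·1371 = 5070 and qs = 2·1371 - 1317 = 1425.
Quantity traded falls to 1425. At q = 1425 the demand price is (9183 - 1425)/3 = 2586 and the supply price is (1317 + 1425)/2 = 1371.
Deadweight loss = ½ · (2586 - 1371) · (2883 - 1425) = ½ · 1215 · 1458 = 885735.

885735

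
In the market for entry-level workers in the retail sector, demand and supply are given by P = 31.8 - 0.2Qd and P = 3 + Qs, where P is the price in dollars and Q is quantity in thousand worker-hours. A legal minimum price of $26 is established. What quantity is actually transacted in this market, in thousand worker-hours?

24

Rearranging demand gives Qd = 159 - 5P; rearranging supply gives Qs = P - 3. Equilibrium: 159 - 5P = P - 3, so 162 = 6P and P* = 27, Q* = 24.
Since 26 is below P* = 27, the floor does not bind and the free-market outcome prevails.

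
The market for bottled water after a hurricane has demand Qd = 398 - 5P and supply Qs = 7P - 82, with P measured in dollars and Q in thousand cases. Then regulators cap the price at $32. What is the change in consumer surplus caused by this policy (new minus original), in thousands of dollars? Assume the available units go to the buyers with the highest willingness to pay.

822.4

Setting quantity demanded equal to quantity supplied, 398 - 5P = 7P - 82, gives P* = 40 and Q* = 198.
The ceiling of 32 is below the equilibrium price 40, so it binds.
At P = 32: Qd = 398 - 5·32 = 238 and Qs = 7·32 - 82 = 142.
Consumer surplus without the control is ½ · (79.6 - 40) · 198 = 3920.4.
With the ceiling, 142 units are sold at 32 (assume they go to the highest-value buyers). The demand price at Q = 142 is 51.2, so CS = ½ · [(79.6 - 32) + (51.2 - 32)] · 142 = 4742.8.
Change in consumer surplus = 4742.8 - 3920.4 = 822.4.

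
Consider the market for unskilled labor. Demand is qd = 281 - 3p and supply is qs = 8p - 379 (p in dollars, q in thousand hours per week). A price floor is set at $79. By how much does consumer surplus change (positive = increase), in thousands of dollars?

-1377.5

Equilibrium: 281 - 3p = 8p - 379, so 660 = 11p and p* = 60, q* = 101.
The floor of 79 is above the equilibrium price 60, so it binds.
At p = 79: qd = 281 - 3·79 = 44 and qs = 8·79 - 379 = 253.
Consumer surplus without the control is ½ · (281/3 - 60) · 101 = 10201/6.
With the floor, consumers buy 44 units at 79, so CS = ½ · (281/3 - 79) · 44 = 968/3.
Change in consumer surplus = 968/3 - 10201/6 = -1377.5.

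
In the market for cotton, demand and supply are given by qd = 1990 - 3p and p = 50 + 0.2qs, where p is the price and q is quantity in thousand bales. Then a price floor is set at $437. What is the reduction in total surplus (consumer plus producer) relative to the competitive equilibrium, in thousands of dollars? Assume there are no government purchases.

Rearranging supply gives qs = 5p - 250. Without the control the market clears where 1990 - 3p = 5p - 250, i.e. p* = 280 and q* = 1150.
Because the floor (437) lies above the market-clearing price, it is binding.
At p = 437: qd = 1990 - 3·437 = 679 and qs = 5·437 - 250 = 1935.
Quantity traded falls to 679. At q = 679 the demand price is (1990 - 679)/3 = 437 and the supply price is (250 + 679)/5 = 185.8.
Deadweight loss = ½ · (437 - 185.8) · (1150 - 679) = ½ · 251.2 · 471 = 59157.6.

59157.6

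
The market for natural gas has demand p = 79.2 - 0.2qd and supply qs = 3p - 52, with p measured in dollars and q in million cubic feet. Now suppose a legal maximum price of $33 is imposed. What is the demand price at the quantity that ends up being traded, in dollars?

Rearranging demand gives qd = 396 - 5p. Setting quantity demanded equal to quantity supplied, 396 - 5p = 3p - 52, gives p* = 56 and q* = 116.
The ceiling of 33 is below the equilibrium price 56, so it binds.
At p = 33: qd = 396 - 5·33 = 231 and qs = 3·33 - 52 = 47.
Only 47 units reach the market. On the demand curve, the marginal buyer's willingness to pay at q = 47 is (396 - 47)/5 = 69.8.

69.8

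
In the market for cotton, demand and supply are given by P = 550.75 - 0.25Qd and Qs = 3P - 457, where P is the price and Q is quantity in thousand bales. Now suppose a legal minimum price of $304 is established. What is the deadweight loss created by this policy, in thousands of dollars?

Rearranging demand gives Qd = 2203 - 4P. Setting quantity demanded equal to quantity supplied, 2203 - 4P = 3P - 457, gives P* = 380 and Q* = 683.
The floor of 304 is below the equilibrium price 380, so it is not binding; the market clears at P* = 380, Q* = 683.
Since the control does not bind, no trades are prevented and deadweight loss is zero.

0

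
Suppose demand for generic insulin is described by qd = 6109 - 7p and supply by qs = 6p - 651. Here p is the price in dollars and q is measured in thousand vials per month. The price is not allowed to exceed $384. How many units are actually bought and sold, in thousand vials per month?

1653

Setting quantity demanded equal to quantity supplied, 6109 - 7p = 6p - 651, gives p* = 520 and q* = 2469.
Since 384 < 520, the ceiling is binding.
At p = 384: qd = 6109 - 7·384 = 3421 and qs = 6·384 - 651 = 1653.
The quantity actually transacted is the short side, supply: 1653.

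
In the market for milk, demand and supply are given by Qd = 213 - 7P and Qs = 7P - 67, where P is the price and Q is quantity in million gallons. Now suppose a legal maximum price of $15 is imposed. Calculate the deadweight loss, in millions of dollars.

175

In a free market, 213 - 7P = 7P - 67 gives the equilibrium P* = 20, Q* = 73.
The ceiling of 15 is below the equilibrium price 20, so it binds.
At P = 15: Qd = 213 - 7·15 = 108 and Qs = 7·15 - 67 = 38.
Quantity traded falls to 38. At Q = 38 the demand price is (213 - 38)/7 = 25 and the supply price is (67 + 38)/7 = 15.
Deadweight loss = ½ · (25 - 15) · (73 - 38) = ½ · 10 · 35 = 175.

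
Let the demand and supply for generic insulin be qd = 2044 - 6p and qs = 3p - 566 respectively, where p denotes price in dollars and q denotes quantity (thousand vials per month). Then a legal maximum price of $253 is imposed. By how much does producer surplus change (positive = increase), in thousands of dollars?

-9194.5

Setting quantity demanded equal to quantity supplied, 2044 - 6p = 3p - 566, gives p* = 290 and q* = 304.
The ceiling of 253 is below the equilibrium price 290, so it binds.
At p = 253: qd = 2044 - 6·253 = 526 and qs = 3·253 - 566 = 193.
Producer surplus without the control is ½ · (290 - 566/3) · 304 = 46208/3.
With the ceiling, producers sell 193 units at 253, so PS = ½ · (253 - 566/3) · 193 = 37249/6.
Change in producer surplus = 37249/6 - 46208/3 = -9194.5.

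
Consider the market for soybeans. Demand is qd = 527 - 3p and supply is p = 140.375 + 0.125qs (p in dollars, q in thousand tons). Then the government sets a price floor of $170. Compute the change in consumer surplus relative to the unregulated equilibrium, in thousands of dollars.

Rearranging supply gives qs = 8p - 1123. Without the control the market clears where 527 - 3p = 8p - 1123, i.e. p* = 150 and q* = 77.
Because the floor (170) lies above the market-clearing price, it is binding.
At p = 170: qd = 527 - 3·170 = 17 and qs = 8·170 - 1123 = 237.
Consumer surplus without the control is ½ · (527/3 - 150) · 77 = 5929/6.
With the floor, consumers buy 17 units at 170, so CS = ½ · (527/3 - 170) · 17 = 289/6.
Change in consumer surplus = 289/6 - 5929/6 = -940.

-940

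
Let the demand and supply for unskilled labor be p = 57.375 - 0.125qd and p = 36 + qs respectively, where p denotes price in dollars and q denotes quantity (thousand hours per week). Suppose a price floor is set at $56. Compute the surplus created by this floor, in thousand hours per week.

9

Rearranging demand gives qd = 459 - 8p; rearranging supply gives qs = p - 36. Setting quantity demanded equal to quantity supplied, 459 - 8p = p - 36, gives p* = 55 and q* = 19.
Because the floor (56) lies above the market-clearing price, it is binding.
At p = 56: qd = 459 - 8·56 = 11 and qs = 56 - 36 = 20.
Surplus = qs - qd = 20 - 11 = 9.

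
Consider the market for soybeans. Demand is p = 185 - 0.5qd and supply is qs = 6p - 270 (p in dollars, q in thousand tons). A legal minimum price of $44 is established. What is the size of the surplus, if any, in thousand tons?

0

Rearranging demand gives qd = 370 - 2p. Without the control the market clears where 370 - 2p = 6p - 270, i.e. p* = 80 and q* = 210.
The floor of 44 is below the equilibrium price 80, so it is not binding; the market clears at p* = 80, q* = 210.
Since the control does not bind, there is no surplus.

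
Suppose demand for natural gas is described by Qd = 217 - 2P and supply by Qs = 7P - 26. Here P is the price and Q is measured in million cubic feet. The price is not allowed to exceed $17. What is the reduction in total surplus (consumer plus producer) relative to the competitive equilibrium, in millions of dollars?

1575

Without the control the market clears where 217 - 2P = 7P - 26, i.e. P* = 27 and Q* = 163.
Because the ceiling (17) lies below the market-clearing price, it is binding.
At P = 17: Qd = 217 - 2·17 = 183 and Qs = 7·17 - 26 = 93.
Quantity traded falls to 93. At Q = 93 the demand price is (217 - 93)/2 = 62 and the supply price is (26 + 93)/7 = 17.
Deadweight loss = ½ · (62 - 17) · (163 - 93) = ½ · 45 · 70 = 1575.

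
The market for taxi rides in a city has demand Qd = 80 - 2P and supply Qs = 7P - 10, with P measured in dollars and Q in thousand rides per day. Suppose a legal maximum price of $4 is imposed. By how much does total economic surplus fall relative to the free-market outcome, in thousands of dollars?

567

Without the control the market clears where 80 - 2P = 7P - 10, i.e. P* = 10 and Q* = 60.
The ceiling of 4 is below the equilibrium price 10, so it binds.
At P = 4: Qd = 80 - 2·4 = 72 and Qs = 7·4 - 10 = 18.
Quantity traded falls to 18. At Q = 18 the demand price is (80 - 18)/2 = 31 and the supply price is (10 + 18)/7 = 4.
Deadweight loss = ½ · (31 - 4) · (60 - 18) = ½ · 27 · 42 = 567.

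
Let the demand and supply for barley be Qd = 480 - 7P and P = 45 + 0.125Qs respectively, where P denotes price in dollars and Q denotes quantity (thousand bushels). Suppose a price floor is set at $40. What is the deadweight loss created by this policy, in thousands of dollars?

Rearranging supply gives Qs = 8P - 360. Without the control the market clears where 480 - 7P = 8P - 360, i.e. P* = 56 and Q* = 88.
Since 40 is below P* = 56, the floor does not bind and the free-market outcome prevails.
Since the control does not bind, no trades are prevented and deadweight loss is zero.

0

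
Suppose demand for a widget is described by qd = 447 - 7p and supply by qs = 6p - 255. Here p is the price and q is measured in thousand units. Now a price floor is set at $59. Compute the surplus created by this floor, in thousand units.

65

Without the control the market clears where 447 - 7p = 6p - 255, i.e. p* = 54 and q* = 69.
Since 59 > 54, the floor is binding.
At p = 59: qd = 447 - 7·59 = 34 and qs = 6·59 - 255 = 99.
Surplus = qs - qd = 99 - 34 = 65.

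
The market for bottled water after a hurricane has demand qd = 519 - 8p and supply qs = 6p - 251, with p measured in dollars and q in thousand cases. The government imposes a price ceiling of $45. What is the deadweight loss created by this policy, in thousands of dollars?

Without the control the market clears where 519 - 8p = 6p - 251, i.e. p* = 55 and q* = 79.
Since 45 < 55, the ceiling is binding.
At p = 45: qd = 519 - 8·45 = 159 and qs = 6·45 - 251 = 19.
Quantity traded falls to 19. At q = 19 the demand price is (519 - 19)/8 = 62.5 and the supply price is (251 + 19)/6 = 45.
Deadweight loss = ½ · (62.5 - 45) · (79 - 19) = ½ · 17.5 · 60 = 525.

525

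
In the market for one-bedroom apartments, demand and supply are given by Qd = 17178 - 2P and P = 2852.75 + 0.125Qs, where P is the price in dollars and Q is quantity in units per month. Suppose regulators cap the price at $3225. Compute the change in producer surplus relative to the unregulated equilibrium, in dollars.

-4710450

Rearranging supply gives Qs = 8P - 22822. Equilibrium: 17178 - 2P = 8P - 22822, so 40000 = 10P and P* = 4000, Q* = 9178.
The ceiling of 3225 is below the equilibrium price 4000, so it binds.
At P = 3225: Qd = 17178 - 2·3225 = 10728 and Qs = 8·3225 - 22822 = 2978.
Producer surplus without the control is ½ · (4000 - 2852.75) · 9178 = 5264730.25.
With the ceiling, producers sell 2978 units at 3225, so PS = ½ · (3225 - 2852.75) · 2978 = 554280.25.
Change in producer surplus = 554280.25 - 5264730.25 = -4710450.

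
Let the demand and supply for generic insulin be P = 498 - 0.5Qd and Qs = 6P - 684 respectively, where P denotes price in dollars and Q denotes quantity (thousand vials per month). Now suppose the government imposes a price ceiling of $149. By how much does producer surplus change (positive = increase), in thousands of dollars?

Rearranging demand gives Qd = 996 - 2P. In a free market, 996 - 2P = 6P - 684 gives the equilibrium P* = 210, Q* = 576.
Since 149 < 210, the ceiling is binding.
At P = 149: Qd = 996 - 2·149 = 698 and Qs = 6·149 - 684 = 210.
Producer surplus without the control is ½ · (210 - 114) · 576 = 27648.
With the ceiling, producers sell 210 units at 149, so PS = ½ · (149 - 114) · 210 = 3675.
Change in producer surplus = 3675 - 27648 = -23973.

-23973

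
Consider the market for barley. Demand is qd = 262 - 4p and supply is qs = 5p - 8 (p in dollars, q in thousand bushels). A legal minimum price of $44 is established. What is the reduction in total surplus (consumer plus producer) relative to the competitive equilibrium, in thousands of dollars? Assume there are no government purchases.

Setting quantity demanded equal to quantity supplied, 262 - 4p = 5p - 8, gives p* = 30 and q* = 142.
The floor of 44 is above the equilibrium price 30, so it binds.
At p = 44: qd = 262 - 4·44 = 86 and qs = 5·44 - 8 = 212.
Quantity traded falls to 86. At q = 86 the demand price is (262 - 86)/4 = 44 and the supply price is (8 + 86)/5 = 18.8.
Deadweight loss = ½ · (44 - 18.8) · (142 - 86) = ½ · 25.2 · 56 = 705.6.

705.6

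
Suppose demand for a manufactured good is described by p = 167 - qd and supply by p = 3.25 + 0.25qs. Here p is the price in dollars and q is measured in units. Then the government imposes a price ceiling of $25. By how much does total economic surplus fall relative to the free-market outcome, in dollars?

1210

Rearranging demand gives qd = 167 - p; rearranging supply gives qs = 4p - 13. Setting quantity demanded equal to quantity supplied, 167 - p = 4p - 13, gives p* = 36 and q* = 131.
The ceiling of 25 is below the equilibrium price 36, so it binds.
At p = 25: qd = 167 - 25 = 142 and qs = 4·25 - 13 = 87.
Quantity traded falls to 87. At q = 87 the demand price is 167 - 87 = 80 and the supply price is (13 + 87)/4 = 25.
Deadweight loss = ½ · (80 - 25) · (131 - 87) = ½ · 55 · 44 = 1210.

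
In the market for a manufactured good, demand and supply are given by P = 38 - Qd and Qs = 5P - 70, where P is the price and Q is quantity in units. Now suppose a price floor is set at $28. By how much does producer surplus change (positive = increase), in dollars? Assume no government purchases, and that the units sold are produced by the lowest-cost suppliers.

90

Rearranging demand gives Qd = 38 - P. Setting quantity demanded equal to quantity supplied, 38 - P = 5P - 70, gives P* = 18 and Q* = 20.
Because the floor (28) lies above the market-clearing price, it is binding.
At P = 28: Qd = 38 - 28 = 10 and Qs = 5·28 - 70 = 70.
Producer surplus without the control is ½ · (18 - 14) · 20 = 40.
With the floor, 10 units are sold at 28. The supply price at Q = 10 is 16, so PS = ½ · [(28 - 14) + (28 - 16)] · 10 = 130.
Change in producer surplus = 130 - 40 = 90.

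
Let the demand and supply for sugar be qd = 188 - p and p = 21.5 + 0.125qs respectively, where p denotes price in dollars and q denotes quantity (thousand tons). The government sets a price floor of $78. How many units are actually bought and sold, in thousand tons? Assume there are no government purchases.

110

Rearranging supply gives qs = 8p - 172. Equilibrium: 188 - p = 8p - 172, so 360 = 9p and p* = 40, q* = 148.
The floor of 78 is above the equilibrium price 40, so it binds.
At p = 78: qd = 188 - 78 = 110 and qs = 8·78 - 172 = 452.
The quantity actually transacted is the short side, demand: 110.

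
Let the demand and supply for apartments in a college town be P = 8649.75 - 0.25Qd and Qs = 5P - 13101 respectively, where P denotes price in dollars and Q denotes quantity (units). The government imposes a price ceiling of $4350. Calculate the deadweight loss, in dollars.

Rearranging demand gives Qd = 34599 - 4P. In a free market, 34599 - 4P = 5P - 13101 gives the equilibrium P* = 5300, Q* = 13399.
The ceiling of 4350 is below the equilibrium price 5300, so it binds.
At P = 4350: Qd = 34599 - 4·4350 = 17199 and Qs = 5·4350 - 13101 = 8649.
Quantity traded falls to 8649. At Q = 8649 the demand price is (34599 - 8649)/4 = 6487.5 and the supply price is (13101 + 8649)/5 = 4350.
Deadweight loss = ½ · (6487.5 - 4350) · (13399 - 8649) = ½ · 2137.5 · 4750 = 5076562.5.

5076562.5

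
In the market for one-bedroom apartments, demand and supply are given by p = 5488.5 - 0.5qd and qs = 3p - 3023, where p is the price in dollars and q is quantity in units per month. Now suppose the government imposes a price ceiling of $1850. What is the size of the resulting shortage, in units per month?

Rearranging demand gives qd = 10977 - 2p. Setting quantity demanded equal to quantity supplied, 10977 - 2p = 3p - 3023, gives p* = 2800 and q* = 5377.
Since 1850 < 2800, the ceiling is binding.
At p = 1850: qd = 10977 - 2·1850 = 7277 and qs = 3·1850 - 3023 = 2527.
Shortage = qd - qs = 7277 - 2527 = 4750.

4750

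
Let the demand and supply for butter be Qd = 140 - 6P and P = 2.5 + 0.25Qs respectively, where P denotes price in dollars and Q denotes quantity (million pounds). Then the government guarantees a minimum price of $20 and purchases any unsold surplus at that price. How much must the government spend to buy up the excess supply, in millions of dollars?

Rearranging supply gives Qs = 4P - 10. In a free market, 140 - 6P = 4P - 10 gives the equilibrium P* = 15, Q* = 50.
Since 20 > 15, the floor is binding.
At P = 20: Qd = 140 - 6·20 = 20 and Qs = 4·20 - 10 = 70.
Surplus = Qs - Qd = 50.
Government expenditure = surplus × support price = 50 × 20 = 1000.

1000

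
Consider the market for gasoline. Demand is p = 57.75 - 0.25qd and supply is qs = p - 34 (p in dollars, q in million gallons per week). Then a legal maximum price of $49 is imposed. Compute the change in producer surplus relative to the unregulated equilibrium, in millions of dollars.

-68

Rearranging demand gives qd = 231 - 4p. In a free market, 231 - 4p = p - 34 gives the equilibrium p* = 53, q* = 19.
The ceiling of 49 is below the equilibrium price 53, so it binds.
At p = 49: qd = 231 - 4·49 = 35 and qs = 49 - 34 = 15.
Producer surplus without the control is ½ · (53 - 34) · 19 = 180.5.
With the ceiling, producers sell 15 units at 49, so PS = ½ · (49 - 34) · 15 = 112.5.
Change in producer surplus = 112.5 - 180.5 = -68.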